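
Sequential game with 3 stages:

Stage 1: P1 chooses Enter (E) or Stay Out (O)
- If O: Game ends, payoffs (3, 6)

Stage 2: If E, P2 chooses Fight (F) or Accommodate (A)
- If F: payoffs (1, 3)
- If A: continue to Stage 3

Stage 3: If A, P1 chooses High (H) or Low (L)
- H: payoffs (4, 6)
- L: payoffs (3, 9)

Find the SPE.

SPE: (E, A, H); Outcome (4, 6)

Work:
Stage 3: P1 chooses H (4 vs 3)
Stage 2: P2: F->3, A->6 (anticipating H). Choose A
Stage 1: P1: O->3, E->4 (anticipating A, H). Choose E
SPE path: E -> A -> H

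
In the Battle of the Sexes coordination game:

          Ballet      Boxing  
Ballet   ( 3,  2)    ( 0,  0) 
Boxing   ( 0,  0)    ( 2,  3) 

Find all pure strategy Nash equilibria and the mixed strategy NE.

Pure NE: (Ballet, Ballet) and (Boxing, Boxing); Mixed NE: p = 0.6, q = 0.4

Work:
Check pure NE:
(Ballet, Ballet): (3, 2) - no unilateral deviation beneficial
(Boxing, Boxing): (2, 3) - no unilateral deviation beneficial
Mixed NE: P1 plays Ballet with p = 0.6, P2 plays Ballet with q = 0.4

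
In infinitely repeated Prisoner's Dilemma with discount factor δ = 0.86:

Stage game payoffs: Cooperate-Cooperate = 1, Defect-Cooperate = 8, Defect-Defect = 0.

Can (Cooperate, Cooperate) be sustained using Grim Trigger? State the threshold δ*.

δ* = 0.875; since δ = 0.86 < 0.875, cooperation cannot be sustained

Work:
For Grim Trigger:
Cooperate forever: 1/(1-δ)
Defect then punished: 8 + 0·δ/(1-δ)
Need: 1/(1-δ) ≥ 8 + 0·δ/(1-δ)
Solving: δ ≥ (T-R)/(T-P) = (8-1)/(8-0) = 0.875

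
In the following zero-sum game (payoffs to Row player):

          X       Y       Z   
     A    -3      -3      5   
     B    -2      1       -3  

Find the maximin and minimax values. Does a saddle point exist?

Maximin = -3, Minimax = -2, Saddle: False

Work:
Row minimums: [-3, -3] → maximin = -3
Column maximums: [-2, 1, 5] → minimax = -2
No saddle point (maximin ≠ minimax). Mixed strategy needed.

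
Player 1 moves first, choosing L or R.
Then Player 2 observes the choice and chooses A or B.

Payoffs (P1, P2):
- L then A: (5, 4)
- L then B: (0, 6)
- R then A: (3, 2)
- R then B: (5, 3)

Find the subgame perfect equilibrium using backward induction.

P1 plays R, P2 plays B after L and B after R; Payoff (5, 3)

Work:
Backward induction:
After L: P2 chooses B → P1 gets 0
After R: P2 chooses B → P1 gets 5
P1 chooses R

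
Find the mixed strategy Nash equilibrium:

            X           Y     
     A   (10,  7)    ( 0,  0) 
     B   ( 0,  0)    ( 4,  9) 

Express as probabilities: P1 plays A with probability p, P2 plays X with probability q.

p = 0.5625, q = 0.2857

Work:
Find probabilities that make opponent indifferent:
P2 chooses q to make P1 indifferent between A and B
P1 chooses p to make P2 indifferent between X and Y
Mixed NE: P1 plays (A: 0.5625, B: 0.4375), P2 plays (X: 0.2857, Y: 0.7143)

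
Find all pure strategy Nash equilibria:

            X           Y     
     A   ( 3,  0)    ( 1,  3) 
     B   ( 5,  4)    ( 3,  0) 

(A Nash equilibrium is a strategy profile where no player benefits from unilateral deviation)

Nash equilibrium: (B, X)

Work:
Best responses:
  P1 vs X: payoffs [3, 5] → best response B (payoff 5)
  P1 vs Y: payoffs [1, 3] → best response B (payoff 3)
  P2 vs A: payoffs [0, 3] → best response Y (payoff 3)
  P2 vs B: payoffs [4, 0] → best response X (payoff 4)
Mutual best responses: (B,X) → Nash equilibria.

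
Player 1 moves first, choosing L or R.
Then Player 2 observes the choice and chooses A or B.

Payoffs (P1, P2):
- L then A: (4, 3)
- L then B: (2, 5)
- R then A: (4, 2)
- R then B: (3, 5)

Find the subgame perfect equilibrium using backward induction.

P1 plays R, P2 plays B after L and B after R; Payoff (3, 5)

Work:
Backward induction:
After L: P2 chooses B → P1 gets 2
After R: P2 chooses B → P1 gets 3
P1 chooses R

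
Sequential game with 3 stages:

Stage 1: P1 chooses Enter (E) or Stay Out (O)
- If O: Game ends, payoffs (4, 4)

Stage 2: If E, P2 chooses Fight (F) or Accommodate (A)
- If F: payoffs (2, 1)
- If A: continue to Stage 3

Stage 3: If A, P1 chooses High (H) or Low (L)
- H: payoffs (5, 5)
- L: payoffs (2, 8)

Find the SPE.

SPE: (E, A, H); Outcome (5, 5)

Work:
Stage 3: P1 chooses H (5 vs 2)
Stage 2: P2: F->1, A->5 (anticipating H). Choose A
Stage 1: P1: O->4, E->5 (anticipating A, H). Choose E
SPE path: E -> A -> H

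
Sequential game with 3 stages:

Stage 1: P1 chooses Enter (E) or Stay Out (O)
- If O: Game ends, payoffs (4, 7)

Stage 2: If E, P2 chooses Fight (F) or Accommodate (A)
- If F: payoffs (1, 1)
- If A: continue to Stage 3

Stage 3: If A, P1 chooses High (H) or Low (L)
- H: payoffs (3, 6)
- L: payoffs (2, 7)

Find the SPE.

SPE: (O, A, H); Outcome (4, 7)

Work:
Stage 3: P1 chooses H (3 vs 2)
Stage 2: P2: F->1, A->6 (anticipating H). Choose A
Stage 1: P1: O->4, E->3 (anticipating A, H). Choose O
SPE path: O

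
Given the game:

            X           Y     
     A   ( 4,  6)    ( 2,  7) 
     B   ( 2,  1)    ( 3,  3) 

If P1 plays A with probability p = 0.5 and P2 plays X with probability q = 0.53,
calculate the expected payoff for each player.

E[P1] = 2.765, E[P2] = 4.205

Work:
E[P1] = p·q·π₁(A,X) + p·(1-q)·π₁(A,Y) + (1-p)·q·π₁(B,X) + (1-p)·(1-q)·π₁(B,Y)
= 0.5·0.53·4 + 0.5·0.47·2 + 0.5·0.53·2 + 0.5·0.47·3
= 2.765

E[P2] = 4.205 (similar calculation)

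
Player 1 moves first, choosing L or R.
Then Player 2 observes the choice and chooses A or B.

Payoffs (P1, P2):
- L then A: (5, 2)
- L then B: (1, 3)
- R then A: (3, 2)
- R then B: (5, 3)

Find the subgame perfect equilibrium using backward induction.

P1 plays R, P2 plays B after L and B after R; Payoff (5, 3)

Work:
Backward induction:
After L: P2 chooses B → P1 gets 1
After R: P2 chooses B → P1 gets 5
P1 chooses R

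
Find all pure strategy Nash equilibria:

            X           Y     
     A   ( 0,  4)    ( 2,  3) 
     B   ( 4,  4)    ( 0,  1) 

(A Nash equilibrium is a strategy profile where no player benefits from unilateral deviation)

Nash equilibrium: (B, X)

Work:
Best responses:
  P1 vs X: payoffs [0, 4] → best response B (payoff 4)
  P1 vs Y: payoffs [2, 0] → best response A (payoff 2)
  P2 vs A: payoffs [4, 3] → best response X (payoff 4)
  P2 vs B: payoffs [4, 1] → best response X (payoff 4)
Mutual best responses: (B,X) → Nash equilibria.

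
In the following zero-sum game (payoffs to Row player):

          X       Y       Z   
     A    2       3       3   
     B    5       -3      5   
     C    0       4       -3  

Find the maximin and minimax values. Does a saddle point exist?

Maximin = 2, Minimax = 4, Saddle: False

Work:
Row minimums: [2, -3, -3] → maximin = 2
Column maximums: [5, 4, 5] → minimax = 4
No saddle point (maximin ≠ minimax). Mixed strategy needed.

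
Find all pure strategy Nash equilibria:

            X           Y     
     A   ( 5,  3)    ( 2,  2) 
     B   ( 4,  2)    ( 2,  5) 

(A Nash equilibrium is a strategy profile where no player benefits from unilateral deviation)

Nash equilibrium: (A, X), (B, Y)

Work:
Best responses:
  P1 vs X: payoffs [5, 4] → best response A (payoff 5)
  P1 vs Y: payoffs [2, 2] → best response A/B (payoff 2)
  P2 vs A: payoffs [3, 2] → best response X (payoff 3)
  P2 vs B: payoffs [2, 5] → best response Y (payoff 5)
Mutual best responses: (A,X), (B,Y) → Nash equilibria.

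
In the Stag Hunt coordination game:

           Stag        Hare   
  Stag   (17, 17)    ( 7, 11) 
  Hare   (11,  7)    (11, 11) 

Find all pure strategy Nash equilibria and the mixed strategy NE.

Pure NE: (Stag, Stag) and (Hare, Hare); Mixed NE: p = 0.4, q = 0.4

Work:
Check pure NE:
(Stag, Stag): (17, 17) - no unilateral deviation beneficial
(Hare, Hare): (11, 11) - no unilateral deviation beneficial
Mixed NE: P1 plays Stag with p = 0.4, P2 plays Stag with q = 0.4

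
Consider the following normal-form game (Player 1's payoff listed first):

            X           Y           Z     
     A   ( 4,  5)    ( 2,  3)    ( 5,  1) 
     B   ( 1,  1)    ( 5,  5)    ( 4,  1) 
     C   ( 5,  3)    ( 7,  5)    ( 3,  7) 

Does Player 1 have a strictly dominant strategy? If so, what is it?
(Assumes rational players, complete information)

No strictly dominant strategy exists for Player 1

Work:
A strategy strictly dominates another if it gives a strictly higher payoff against every opponent action. Compare each pair of P1's strategies column-by-column:
  A vs B: [4 vs 1, 2 vs 5, 5 vs 4] → A does not strictly dominate B (column Y: 2 ≤ 5)
  A vs C: [4 vs 5, 2 vs 7, 5 vs 3] → A does not strictly dominate C (column X: 4 ≤ 5)
  B vs A: [1 vs 4, 5 vs 2, 4 vs 5] → B does not strictly dominate A (column X: 1 ≤ 4)
  B vs C: [1 vs 5, 5 vs 7, 4 vs 3] → B does not strictly dominate C (column X: 1 ≤ 5)
  C vs A: [5 vs 4, 7 vs 2, 3 vs 5] → C does not strictly dominate A (column Z: 3 ≤ 5)
  C vs B: [5 vs 1, 7 vs 5, 3 vs 4] → C does not strictly dominate B (column Z: 3 ≤ 4)
No single strategy strictly dominates all others → no strictly dominant strategy.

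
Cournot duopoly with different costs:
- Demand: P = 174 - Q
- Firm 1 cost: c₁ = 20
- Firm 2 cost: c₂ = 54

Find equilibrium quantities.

q₁* = 62.67, q₂* = 28.67

Work:
Reaction: q₁ = (174 - 20 - q₂)/2
Reaction: q₂ = (174 - 54 - q₁)/2
Solve simultaneously:
q₁* = (174 - 2×20 + 54)/3 = 62.67
q₂* = (174 - 2×54 + 20)/3 = 28.67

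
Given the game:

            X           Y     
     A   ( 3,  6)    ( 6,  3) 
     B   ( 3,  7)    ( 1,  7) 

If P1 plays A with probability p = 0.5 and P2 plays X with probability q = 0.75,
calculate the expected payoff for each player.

E[P1] = 3.125, E[P2] = 6.125

Work:
E[P1] = p·q·π₁(A,X) + p·(1-q)·π₁(A,Y) + (1-p)·q·π₁(B,X) + (1-p)·(1-q)·π₁(B,Y)
= 0.5·0.75·3 + 0.5·0.25·6 + 0.5·0.75·3 + 0.5·0.25·1
= 3.125

E[P2] = 6.125 (similar calculation)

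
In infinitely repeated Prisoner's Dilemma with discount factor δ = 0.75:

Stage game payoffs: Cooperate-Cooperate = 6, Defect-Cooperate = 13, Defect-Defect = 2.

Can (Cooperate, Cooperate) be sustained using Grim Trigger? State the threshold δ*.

δ* = 0.6364; since δ = 0.75 ≥ 0.6364, cooperation can be sustained

Work:
For Grim Trigger:
Cooperate forever: 6/(1-δ)
Defect then punished: 13 + 2·δ/(1-δ)
Need: 6/(1-δ) ≥ 13 + 2·δ/(1-δ)
Solving: δ ≥ (T-R)/(T-P) = (13-6)/(13-2) = 0.6364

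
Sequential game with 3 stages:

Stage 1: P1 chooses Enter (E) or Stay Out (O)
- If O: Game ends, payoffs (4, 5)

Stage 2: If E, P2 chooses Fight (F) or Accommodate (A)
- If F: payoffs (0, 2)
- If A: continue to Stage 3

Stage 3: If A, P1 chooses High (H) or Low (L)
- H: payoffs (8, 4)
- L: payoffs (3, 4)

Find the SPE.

SPE: (E, A, H); Outcome (8, 4)

Work:
Stage 3: P1 chooses H (8 vs 3)
Stage 2: P2: F->2, A->4 (anticipating H). Choose A
Stage 1: P1: O->4, E->8 (anticipating A, H). Choose E
SPE path: E -> A -> H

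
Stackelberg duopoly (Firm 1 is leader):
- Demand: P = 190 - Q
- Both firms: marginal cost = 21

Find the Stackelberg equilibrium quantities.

q₁* (leader) = 84.5, q₂* (follower) = 42.25

Work:
Follower's reaction: q₂ = (a - c - q₁)/2
Leader substitutes: π₁ = q₁·(a - q₁ - (a-c-q₁)/2 - c)
FOC: q₁* = (190 - 21)/2 = 84.50
Then: q₂* = (190 - 21 - 84.5)/2 = 42.25
Leader has first-mover advantage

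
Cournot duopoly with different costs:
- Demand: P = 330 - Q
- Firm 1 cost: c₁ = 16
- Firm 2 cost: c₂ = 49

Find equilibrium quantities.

q₁* = 115.67, q₂* = 82.67

Work:
Reaction: q₁ = (330 - 16 - q₂)/2
Reaction: q₂ = (330 - 49 - q₁)/2
Solve simultaneously:
q₁* = (330 - 2×16 + 49)/3 = 115.67
q₂* = (330 - 2×49 + 16)/3 = 82.67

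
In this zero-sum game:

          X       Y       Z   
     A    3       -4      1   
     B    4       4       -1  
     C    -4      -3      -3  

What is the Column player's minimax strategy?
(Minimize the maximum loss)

Column should play Z, value = 1

Work:
Column player minimizes Row's maximum payoff:
Column X: max payoff to Row = 4
Column Y: max payoff to Row = 4
Column Z: max payoff to Row = 1
Minimum is 1, achieved by column Z.
Minimax strategy: Z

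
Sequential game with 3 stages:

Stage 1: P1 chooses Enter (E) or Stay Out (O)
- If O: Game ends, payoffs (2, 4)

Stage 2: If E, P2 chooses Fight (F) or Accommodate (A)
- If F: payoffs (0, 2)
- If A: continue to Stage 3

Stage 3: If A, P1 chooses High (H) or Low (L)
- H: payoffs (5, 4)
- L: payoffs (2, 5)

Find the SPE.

SPE: (E, A, H); Outcome (5, 4)

Work:
Stage 3: P1 chooses H (5 vs 2)
Stage 2: P2: F->2, A->4 (anticipating H). Choose A
Stage 1: P1: O->2, E->5 (anticipating A, H). Choose E
SPE path: E -> A -> H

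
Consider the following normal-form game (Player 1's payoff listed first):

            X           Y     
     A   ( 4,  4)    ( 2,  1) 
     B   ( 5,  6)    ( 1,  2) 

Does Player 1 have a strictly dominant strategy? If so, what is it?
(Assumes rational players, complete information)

No strictly dominant strategy exists for Player 1

Work:
A strategy strictly dominates another if it gives a strictly higher payoff against every opponent action. Compare each pair of P1's strategies column-by-column:
  A vs B: [4 vs 5, 2 vs 1] → A does not strictly dominate B (column X: 4 ≤ 5)
  B vs A: [5 vs 4, 1 vs 2] → B does not strictly dominate A (column Y: 1 ≤ 2)
No single strategy strictly dominates all others → no strictly dominant strategy.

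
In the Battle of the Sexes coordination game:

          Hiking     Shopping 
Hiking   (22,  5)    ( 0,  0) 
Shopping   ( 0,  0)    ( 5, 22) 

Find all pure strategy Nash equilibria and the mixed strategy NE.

Pure NE: (Hiking, Hiking) and (Shopping, Shopping); Mixed NE: p = 0.8148, q = 0.1852

Work:
Check pure NE:
(Hiking, Hiking): (22, 5) - no unilateral deviation beneficial
(Shopping, Shopping): (5, 22) - no unilateral deviation beneficial
Mixed NE: P1 plays Hiking with p = 0.8148, P2 plays Hiking with q = 0.1852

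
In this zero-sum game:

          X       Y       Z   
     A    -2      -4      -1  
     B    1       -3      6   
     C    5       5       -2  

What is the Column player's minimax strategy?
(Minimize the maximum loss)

Column should play X or Y (all achieve the minimum), value = 5

Work:
Column player minimizes Row's maximum payoff:
Column X: max payoff to Row = 5
Column Y: max payoff to Row = 5
Column Z: max payoff to Row = 6
Minimum is 5, achieved by columns X, Y (tied).
Each of X or Y is a minimax strategy.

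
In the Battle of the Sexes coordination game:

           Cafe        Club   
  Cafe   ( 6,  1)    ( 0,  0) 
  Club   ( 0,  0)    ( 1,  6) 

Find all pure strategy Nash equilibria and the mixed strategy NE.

Pure NE: (Cafe, Cafe) and (Club, Club); Mixed NE: p = 0.8571, q = 0.1429

Work:
Check pure NE:
(Cafe, Cafe): (6, 1) - no unilateral deviation beneficial
(Club, Club): (1, 6) - no unilateral deviation beneficial
Mixed NE: P1 plays Cafe with p = 0.8571, P2 plays Cafe with q = 0.1429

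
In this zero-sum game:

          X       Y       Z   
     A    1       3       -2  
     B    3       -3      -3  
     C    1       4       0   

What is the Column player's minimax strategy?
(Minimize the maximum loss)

Column should play Z, value = 0

Work:
Column player minimizes Row's maximum payoff:
Column X: max payoff to Row = 3
Column Y: max payoff to Row = 4
Column Z: max payoff to Row = 0
Minimum is 0, achieved by column Z.
Minimax strategy: Z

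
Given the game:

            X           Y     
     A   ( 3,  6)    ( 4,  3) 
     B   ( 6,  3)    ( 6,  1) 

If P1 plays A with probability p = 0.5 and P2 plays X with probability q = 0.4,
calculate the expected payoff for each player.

E[P1] = 4.8, E[P2] = 3.0

Work:
E[P1] = p·q·π₁(A,X) + p·(1-q)·π₁(A,Y) + (1-p)·q·π₁(B,X) + (1-p)·(1-q)·π₁(B,Y)
= 0.5·0.4·3 + 0.5·0.6·4 + 0.5·0.4·6 + 0.5·0.6·6
= 4.8

E[P2] = 3.0 (similar calculation)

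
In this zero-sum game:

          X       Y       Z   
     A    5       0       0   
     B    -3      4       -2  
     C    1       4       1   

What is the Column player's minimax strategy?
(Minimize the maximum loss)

Column should play Z, value = 1

Work:
Column player minimizes Row's maximum payoff:
Column X: max payoff to Row = 5
Column Y: max payoff to Row = 4
Column Z: max payoff to Row = 1
Minimum is 1, achieved by column Z.
Minimax strategy: Z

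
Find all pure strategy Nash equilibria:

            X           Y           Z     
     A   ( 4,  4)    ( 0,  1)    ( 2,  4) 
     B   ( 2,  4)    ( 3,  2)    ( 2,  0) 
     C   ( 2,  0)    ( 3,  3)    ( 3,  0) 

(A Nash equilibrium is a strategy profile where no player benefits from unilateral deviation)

Nash equilibrium: (A, X), (C, Y)

Work:
Best responses:
  P1 vs X: payoffs [4, 2, 2] → best response A (payoff 4)
  P1 vs Y: payoffs [0, 3, 3] → best response B/C (payoff 3)
  P1 vs Z: payoffs [2, 2, 3] → best response C (payoff 3)
  P2 vs A: payoffs [4, 1, 4] → best response X/Z (payoff 4)
  P2 vs B: payoffs [4, 2, 0] → best response X (payoff 4)
  P2 vs C: payoffs [0, 3, 0] → best response Y (payoff 3)
Mutual best responses: (A,X), (C,Y) → Nash equilibria.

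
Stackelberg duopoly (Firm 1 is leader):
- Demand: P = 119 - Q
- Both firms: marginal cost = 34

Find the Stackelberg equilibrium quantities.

q₁* (leader) = 42.5, q₂* (follower) = 21.25

Work:
Follower's reaction: q₂ = (a - c - q₁)/2
Leader substitutes: π₁ = q₁·(a - q₁ - (a-c-q₁)/2 - c)
FOC: q₁* = (119 - 34)/2 = 42.50
Then: q₂* = (119 - 34 - 42.5)/2 = 21.25
Leader has first-mover advantage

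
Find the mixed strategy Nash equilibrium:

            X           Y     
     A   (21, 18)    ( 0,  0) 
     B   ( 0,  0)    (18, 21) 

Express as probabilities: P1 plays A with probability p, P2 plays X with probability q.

p = 0.5385, q = 0.4615

Work:
Find probabilities that make opponent indifferent:
P2 chooses q to make P1 indifferent between A and B
P1 chooses p to make P2 indifferent between X and Y
Mixed NE: P1 plays (A: 0.5385, B: 0.4615), P2 plays (X: 0.4615, Y: 0.5385)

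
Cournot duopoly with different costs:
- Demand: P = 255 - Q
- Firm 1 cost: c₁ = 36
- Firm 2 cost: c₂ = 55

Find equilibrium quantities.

q₁* = 79.33, q₂* = 60.33

Work:
Reaction: q₁ = (255 - 36 - q₂)/2
Reaction: q₂ = (255 - 55 - q₁)/2
Solve simultaneously:
q₁* = (255 - 2×36 + 55)/3 = 79.33
q₂* = (255 - 2×55 + 36)/3 = 60.33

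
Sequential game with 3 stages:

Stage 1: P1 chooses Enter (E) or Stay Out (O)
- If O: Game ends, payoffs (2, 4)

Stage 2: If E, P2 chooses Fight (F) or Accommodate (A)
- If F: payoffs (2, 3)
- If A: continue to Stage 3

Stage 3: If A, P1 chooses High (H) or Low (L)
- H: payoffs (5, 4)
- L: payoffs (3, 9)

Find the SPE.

SPE: (E, A, H); Outcome (5, 4)

Work:
Stage 3: P1 chooses H (5 vs 3)
Stage 2: P2: F->3, A->4 (anticipating H). Choose A
Stage 1: P1: O->2, E->5 (anticipating A, H). Choose E
SPE path: E -> A -> H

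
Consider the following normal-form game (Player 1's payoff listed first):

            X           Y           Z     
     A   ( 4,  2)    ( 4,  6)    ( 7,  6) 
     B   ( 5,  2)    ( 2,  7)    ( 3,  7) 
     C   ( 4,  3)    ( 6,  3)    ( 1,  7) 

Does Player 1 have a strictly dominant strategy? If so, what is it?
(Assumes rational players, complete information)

No strictly dominant strategy exists for Player 1

Work:
A strategy strictly dominates another if it gives a strictly higher payoff against every opponent action. Compare each pair of P1's strategies column-by-column:
  A vs B: [4 vs 5, 4 vs 2, 7 vs 3] → A does not strictly dominate B (column X: 4 ≤ 5)
  A vs C: [4 vs 4, 4 vs 6, 7 vs 1] → A does not strictly dominate C (column X: 4 ≤ 4)
  B vs A: [5 vs 4, 2 vs 4, 3 vs 7] → B does not strictly dominate A (column Y: 2 ≤ 4)
  B vs C: [5 vs 4, 2 vs 6, 3 vs 1] → B does not strictly dominate C (column Y: 2 ≤ 6)
  C vs A: [4 vs 4, 6 vs 4, 1 vs 7] → C does not strictly dominate A (column X: 4 ≤ 4)
  C vs B: [4 vs 5, 6 vs 2, 1 vs 3] → C does not strictly dominate B (column X: 4 ≤ 5)
No single strategy strictly dominates all others → no strictly dominant strategy.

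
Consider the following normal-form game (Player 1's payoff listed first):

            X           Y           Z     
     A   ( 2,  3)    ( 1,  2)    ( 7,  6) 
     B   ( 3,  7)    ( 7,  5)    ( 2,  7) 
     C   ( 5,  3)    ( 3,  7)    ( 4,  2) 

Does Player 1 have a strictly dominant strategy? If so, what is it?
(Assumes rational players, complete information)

No strictly dominant strategy exists for Player 1

Work:
A strategy strictly dominates another if it gives a strictly higher payoff against every opponent action. Compare each pair of P1's strategies column-by-column:
  A vs B: [2 vs 3, 1 vs 7, 7 vs 2] → A does not strictly dominate B (column X: 2 ≤ 3)
  A vs C: [2 vs 5, 1 vs 3, 7 vs 4] → A does not strictly dominate C (column X: 2 ≤ 5)
  B vs A: [3 vs 2, 7 vs 1, 2 vs 7] → B does not strictly dominate A (column Z: 2 ≤ 7)
  B vs C: [3 vs 5, 7 vs 3, 2 vs 4] → B does not strictly dominate C (column X: 3 ≤ 5)
  C vs A: [5 vs 2, 3 vs 1, 4 vs 7] → C does not strictly dominate A (column Z: 4 ≤ 7)
  C vs B: [5 vs 3, 3 vs 7, 4 vs 2] → C does not strictly dominate B (column Y: 3 ≤ 7)
No single strategy strictly dominates all others → no strictly dominant strategy.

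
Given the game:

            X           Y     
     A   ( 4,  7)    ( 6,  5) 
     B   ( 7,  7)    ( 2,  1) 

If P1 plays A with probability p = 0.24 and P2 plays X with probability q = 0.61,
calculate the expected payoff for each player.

E[P1] = 4.9852, E[P2] = 5.0344

Work:
E[P1] = p·q·π₁(A,X) + p·(1-q)·π₁(A,Y) + (1-p)·q·π₁(B,X) + (1-p)·(1-q)·π₁(B,Y)
= 0.24·0.61·4 + 0.24·0.39·6 + 0.76·0.61·7 + 0.76·0.39·2
= 4.9852

E[P2] = 5.0344 (similar calculation)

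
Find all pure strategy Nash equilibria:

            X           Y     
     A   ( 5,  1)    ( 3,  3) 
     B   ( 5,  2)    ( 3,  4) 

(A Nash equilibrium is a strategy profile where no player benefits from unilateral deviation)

Nash equilibrium: (A, Y), (B, Y)

Work:
Best responses:
  P1 vs X: payoffs [5, 5] → best response A/B (payoff 5)
  P1 vs Y: payoffs [3, 3] → best response A/B (payoff 3)
  P2 vs A: payoffs [1, 3] → best response Y (payoff 3)
  P2 vs B: payoffs [2, 4] → best response Y (payoff 4)
Mutual best responses: (A,Y), (B,Y) → Nash equilibria.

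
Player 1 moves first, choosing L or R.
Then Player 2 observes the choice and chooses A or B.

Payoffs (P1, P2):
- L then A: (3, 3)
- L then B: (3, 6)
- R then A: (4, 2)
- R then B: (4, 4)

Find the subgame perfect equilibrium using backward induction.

P1 plays R, P2 plays B after L and B after R; Payoff (4, 4)

Work:
Backward induction:
After L: P2 chooses B → P1 gets 3
After R: P2 chooses B → P1 gets 4
P1 chooses R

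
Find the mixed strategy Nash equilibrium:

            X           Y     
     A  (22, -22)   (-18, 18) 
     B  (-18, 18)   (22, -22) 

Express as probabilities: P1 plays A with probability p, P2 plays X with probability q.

p = 0.5, q = 0.5

Work:
Find probabilities that make opponent indifferent:
P2 chooses q to make P1 indifferent between A and B
P1 chooses p to make P2 indifferent between X and Y
Mixed NE: P1 plays (A: 0.5, B: 0.5), P2 plays (X: 0.5, Y: 0.5)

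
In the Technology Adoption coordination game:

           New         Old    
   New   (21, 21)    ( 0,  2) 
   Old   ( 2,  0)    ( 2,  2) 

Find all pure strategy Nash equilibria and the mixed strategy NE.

Pure NE: (New, New) and (Old, Old); Mixed NE: p = 0.0952, q = 0.0952

Work:
Check pure NE:
(New, New): (21, 21) - no unilateral deviation beneficial
(Old, Old): (2, 2) - no unilateral deviation beneficial
Mixed NE: P1 plays New with p = 0.0952, P2 plays New with q = 0.0952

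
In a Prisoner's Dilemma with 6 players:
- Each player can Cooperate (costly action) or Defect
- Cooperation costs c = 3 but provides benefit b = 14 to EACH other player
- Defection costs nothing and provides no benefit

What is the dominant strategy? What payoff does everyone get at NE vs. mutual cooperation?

Dominant: Defect; NE payoff = 0; Coop payoff = 67

Work:
Defect dominates (saves cost c = 3, benefit to others is external)
NE: All defect → everyone gets 0
If all cooperate: each receives (5)×14 - 3 = 67
Social dilemma: 67 > 0 but NE gives 0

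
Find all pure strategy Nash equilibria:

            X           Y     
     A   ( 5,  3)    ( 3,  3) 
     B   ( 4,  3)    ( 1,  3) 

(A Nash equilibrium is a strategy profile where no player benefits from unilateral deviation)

Nash equilibrium: (A, X), (A, Y)

Work:
Best responses:
  P1 vs X: payoffs [5, 4] → best response A (payoff 5)
  P1 vs Y: payoffs [3, 1] → best response A (payoff 3)
  P2 vs A: payoffs [3, 3] → best response X/Y (payoff 3)
  P2 vs B: payoffs [3, 3] → best response X/Y (payoff 3)
Mutual best responses: (A,X), (A,Y) → Nash equilibria.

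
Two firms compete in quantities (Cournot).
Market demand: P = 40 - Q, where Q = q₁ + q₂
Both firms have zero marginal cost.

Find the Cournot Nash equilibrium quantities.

q₁* = q₂* = 13.33; P* = 13.33

Work:
Profit: π_i = P·q_i = (a - q_i - q_j)·q_i
FOC: ∂π_i/∂q_i = a - 2q_i - q_j = 0
Reaction function: q_i = (40 - q_j)/2
Symmetry: q* = 40/3 = 13.33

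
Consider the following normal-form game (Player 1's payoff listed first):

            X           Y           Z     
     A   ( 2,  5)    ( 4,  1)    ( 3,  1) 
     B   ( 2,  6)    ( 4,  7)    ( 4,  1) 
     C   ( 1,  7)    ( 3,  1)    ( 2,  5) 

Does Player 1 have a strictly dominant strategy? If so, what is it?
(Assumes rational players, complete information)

No strictly dominant strategy exists for Player 1

Work:
A strategy strictly dominates another if it gives a strictly higher payoff against every opponent action. Compare each pair of P1's strategies column-by-column:
  A vs B: [2 vs 2, 4 vs 4, 3 vs 4] → A does not strictly dominate B (column X: 2 ≤ 2)
  A vs C: [2 vs 1, 4 vs 3, 3 vs 2] → A strictly dominates C
  B vs A: [2 vs 2, 4 vs 4, 4 vs 3] → B does not strictly dominate A (column X: 2 ≤ 2)
  B vs C: [2 vs 1, 4 vs 3, 4 vs 2] → B strictly dominates C
  C vs A: [1 vs 2, 3 vs 4, 2 vs 3] → C does not strictly dominate A (column X: 1 ≤ 2)
  C vs B: [1 vs 2, 3 vs 4, 2 vs 4] → C does not strictly dominate B (column X: 1 ≤ 2)
No single strategy strictly dominates all others → no strictly dominant strategy.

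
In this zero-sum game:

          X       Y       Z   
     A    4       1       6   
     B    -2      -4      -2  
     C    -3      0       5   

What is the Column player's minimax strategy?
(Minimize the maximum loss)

Column should play Y, value = 1

Work:
Column player minimizes Row's maximum payoff:
Column X: max payoff to Row = 4
Column Y: max payoff to Row = 1
Column Z: max payoff to Row = 6
Minimum is 1, achieved by column Y.
Minimax strategy: Y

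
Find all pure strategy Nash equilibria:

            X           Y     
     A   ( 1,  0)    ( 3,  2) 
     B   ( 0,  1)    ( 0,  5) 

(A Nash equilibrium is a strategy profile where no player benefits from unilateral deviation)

Nash equilibrium: (A, Y)

Work:
Best responses:
  P1 vs X: payoffs [1, 0] → best response A (payoff 1)
  P1 vs Y: payoffs [3, 0] → best response A (payoff 3)
  P2 vs A: payoffs [0, 2] → best response Y (payoff 2)
  P2 vs B: payoffs [1, 5] → best response Y (payoff 5)
Mutual best responses: (A,Y) → Nash equilibria.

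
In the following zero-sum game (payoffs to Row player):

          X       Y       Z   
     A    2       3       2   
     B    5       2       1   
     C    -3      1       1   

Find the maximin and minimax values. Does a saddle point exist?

Maximin = 2, Minimax = 2, Saddle: True

Work:
Row minimums: [2, 1, -3] → maximin = 2
Column maximums: [5, 3, 2] → minimax = 2
Saddle point exists! Game value = 2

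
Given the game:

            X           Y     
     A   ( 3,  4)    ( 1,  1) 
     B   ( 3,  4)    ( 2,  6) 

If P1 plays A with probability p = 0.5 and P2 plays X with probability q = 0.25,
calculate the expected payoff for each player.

E[P1] = 1.875, E[P2] = 3.625

Work:
E[P1] = p·q·π₁(A,X) + p·(1-q)·π₁(A,Y) + (1-p)·q·π₁(B,X) + (1-p)·(1-q)·π₁(B,Y)
= 0.5·0.25·3 + 0.5·0.75·1 + 0.5·0.25·3 + 0.5·0.75·2
= 1.875

E[P2] = 3.625 (similar calculation)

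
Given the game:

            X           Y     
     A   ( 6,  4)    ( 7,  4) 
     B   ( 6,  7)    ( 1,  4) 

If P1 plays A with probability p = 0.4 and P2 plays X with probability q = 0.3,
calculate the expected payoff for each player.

E[P1] = 4.18, E[P2] = 4.54

Work:
E[P1] = p·q·π₁(A,X) + p·(1-q)·π₁(A,Y) + (1-p)·q·π₁(B,X) + (1-p)·(1-q)·π₁(B,Y)
= 0.4·0.3·6 + 0.4·0.7·7 + 0.6·0.3·6 + 0.6·0.7·1
= 4.18

E[P2] = 4.54 (similar calculation)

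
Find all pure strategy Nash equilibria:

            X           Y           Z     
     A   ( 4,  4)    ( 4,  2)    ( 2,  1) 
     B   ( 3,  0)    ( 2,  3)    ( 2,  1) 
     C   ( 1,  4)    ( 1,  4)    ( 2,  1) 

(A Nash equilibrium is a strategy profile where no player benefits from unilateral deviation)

Nash equilibrium: (A, X)

Work:
Best responses:
  P1 vs X: payoffs [4, 3, 1] → best response A (payoff 4)
  P1 vs Y: payoffs [4, 2, 1] → best response A (payoff 4)
  P1 vs Z: payoffs [2, 2, 2] → best response A/B/C (payoff 2)
  P2 vs A: payoffs [4, 2, 1] → best response X (payoff 4)
  P2 vs B: payoffs [0, 3, 1] → best response Y (payoff 3)
  P2 vs C: payoffs [4, 4, 1] → best response X/Y (payoff 4)
Mutual best responses: (A,X) → Nash equilibria.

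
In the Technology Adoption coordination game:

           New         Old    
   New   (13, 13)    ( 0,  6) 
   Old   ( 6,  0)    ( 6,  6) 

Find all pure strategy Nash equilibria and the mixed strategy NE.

Pure NE: (New, New) and (Old, Old); Mixed NE: p = 0.4615, q = 0.4615

Work:
Check pure NE:
(New, New): (13, 13) - no unilateral deviation beneficial
(Old, Old): (6, 6) - no unilateral deviation beneficial
Mixed NE: P1 plays New with p = 0.4615, P2 plays New with q = 0.4615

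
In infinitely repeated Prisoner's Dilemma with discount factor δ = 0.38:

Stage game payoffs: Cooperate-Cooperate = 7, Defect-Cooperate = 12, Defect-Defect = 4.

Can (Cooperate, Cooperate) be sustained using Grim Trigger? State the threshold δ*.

δ* = 0.625; since δ = 0.38 < 0.625, cooperation cannot be sustained

Work:
For Grim Trigger:
Cooperate forever: 7/(1-δ)
Defect then punished: 12 + 4·δ/(1-δ)
Need: 7/(1-δ) ≥ 12 + 4·δ/(1-δ)
Solving: δ ≥ (T-R)/(T-P) = (12-7)/(12-4) = 0.625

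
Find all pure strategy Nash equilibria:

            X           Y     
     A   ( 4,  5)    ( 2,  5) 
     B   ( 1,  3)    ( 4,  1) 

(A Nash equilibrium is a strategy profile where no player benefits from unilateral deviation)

Nash equilibrium: (A, X)

Work:
Best responses:
  P1 vs X: payoffs [4, 1] → best response A (payoff 4)
  P1 vs Y: payoffs [2, 4] → best response B (payoff 4)
  P2 vs A: payoffs [5, 5] → best response X/Y (payoff 5)
  P2 vs B: payoffs [3, 1] → best response X (payoff 3)
Mutual best responses: (A,X) → Nash equilibria.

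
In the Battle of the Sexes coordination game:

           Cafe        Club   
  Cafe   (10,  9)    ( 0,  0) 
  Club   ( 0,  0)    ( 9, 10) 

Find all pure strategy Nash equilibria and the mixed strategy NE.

Pure NE: (Cafe, Cafe) and (Club, Club); Mixed NE: p = 0.5263, q = 0.4737

Work:
Check pure NE:
(Cafe, Cafe): (10, 9) - no unilateral deviation beneficial
(Club, Club): (9, 10) - no unilateral deviation beneficial
Mixed NE: P1 plays Cafe with p = 0.5263, P2 plays Cafe with q = 0.4737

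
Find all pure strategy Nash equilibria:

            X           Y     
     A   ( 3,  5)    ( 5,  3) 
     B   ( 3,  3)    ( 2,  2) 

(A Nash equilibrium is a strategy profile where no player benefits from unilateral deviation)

Nash equilibrium: (A, X), (B, X)

Work:
Best responses:
  P1 vs X: payoffs [3, 3] → best response A/B (payoff 3)
  P1 vs Y: payoffs [5, 2] → best response A (payoff 5)
  P2 vs A: payoffs [5, 3] → best response X (payoff 5)
  P2 vs B: payoffs [3, 2] → best response X (payoff 3)
Mutual best responses: (A,X), (B,X) → Nash equilibria.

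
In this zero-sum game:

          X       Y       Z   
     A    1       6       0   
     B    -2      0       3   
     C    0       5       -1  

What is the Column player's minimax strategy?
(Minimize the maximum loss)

Column should play X, value = 1

Work:
Column player minimizes Row's maximum payoff:
Column X: max payoff to Row = 1
Column Y: max payoff to Row = 6
Column Z: max payoff to Row = 3
Minimum is 1, achieved by column X.
Minimax strategy: X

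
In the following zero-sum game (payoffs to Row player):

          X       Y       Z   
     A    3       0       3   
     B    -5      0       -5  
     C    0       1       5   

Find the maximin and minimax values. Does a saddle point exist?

Maximin = 0, Minimax = 1, Saddle: False

Work:
Row minimums: [0, -5, 0] → maximin = 0
Column maximums: [3, 1, 5] → minimax = 1
No saddle point (maximin ≠ minimax). Mixed strategy needed.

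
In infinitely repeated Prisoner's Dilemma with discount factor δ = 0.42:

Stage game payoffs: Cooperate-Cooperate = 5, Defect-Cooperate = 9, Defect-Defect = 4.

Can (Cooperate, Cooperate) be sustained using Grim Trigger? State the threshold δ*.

δ* = 0.8; since δ = 0.42 < 0.8, cooperation cannot be sustained

Work:
For Grim Trigger:
Cooperate forever: 5/(1-δ)
Defect then punished: 9 + 4·δ/(1-δ)
Need: 5/(1-δ) ≥ 9 + 4·δ/(1-δ)
Solving: δ ≥ (T-R)/(T-P) = (9-5)/(9-4) = 0.8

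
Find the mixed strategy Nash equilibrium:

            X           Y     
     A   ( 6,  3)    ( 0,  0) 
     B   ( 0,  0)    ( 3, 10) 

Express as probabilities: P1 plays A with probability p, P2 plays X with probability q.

p = 0.7692, q = 0.3333

Work:
Find probabilities that make opponent indifferent:
P2 chooses q to make P1 indifferent between A and B
P1 chooses p to make P2 indifferent between X and Y
Mixed NE: P1 plays (A: 0.7692, B: 0.2308), P2 plays (X: 0.3333, Y: 0.6667)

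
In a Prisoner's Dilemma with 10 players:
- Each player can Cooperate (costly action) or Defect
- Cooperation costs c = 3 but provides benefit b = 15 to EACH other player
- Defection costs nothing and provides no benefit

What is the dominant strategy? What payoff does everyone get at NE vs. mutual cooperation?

Dominant: Defect; NE payoff = 0; Coop payoff = 132

Work:
Defect dominates (saves cost c = 3, benefit to others is external)
NE: All defect → everyone gets 0
If all cooperate: each receives (9)×15 - 3 = 132
Social dilemma: 132 > 0 but NE gives 0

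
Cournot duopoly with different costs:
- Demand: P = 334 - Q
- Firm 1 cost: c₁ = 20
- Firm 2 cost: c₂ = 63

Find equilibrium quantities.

q₁* = 119.0, q₂* = 76.0

Work:
Reaction: q₁ = (334 - 20 - q₂)/2
Reaction: q₂ = (334 - 63 - q₁)/2
Solve simultaneously:
q₁* = (334 - 2×20 + 63)/3 = 119.0
q₂* = (334 - 2×63 + 20)/3 = 76.0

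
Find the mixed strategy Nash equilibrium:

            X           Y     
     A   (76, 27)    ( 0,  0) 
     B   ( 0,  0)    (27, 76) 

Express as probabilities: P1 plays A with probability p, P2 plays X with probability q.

p = 0.7379, q = 0.2621

Work:
Find probabilities that make opponent indifferent:
P2 chooses q to make P1 indifferent between A and B
P1 chooses p to make P2 indifferent between X and Y
Mixed NE: P1 plays (A: 0.7379, B: 0.2621), P2 plays (X: 0.2621, Y: 0.7379)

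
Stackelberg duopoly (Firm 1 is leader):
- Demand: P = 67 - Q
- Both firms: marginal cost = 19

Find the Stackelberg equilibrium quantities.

q₁* (leader) = 24.0, q₂* (follower) = 12.0

Work:
Follower's reaction: q₂ = (a - c - q₁)/2
Leader substitutes: π₁ = q₁·(a - q₁ - (a-c-q₁)/2 - c)
FOC: q₁* = (67 - 19)/2 = 24.00
Then: q₂* = (67 - 19 - 24.0)/2 = 12.00
Leader has first-mover advantage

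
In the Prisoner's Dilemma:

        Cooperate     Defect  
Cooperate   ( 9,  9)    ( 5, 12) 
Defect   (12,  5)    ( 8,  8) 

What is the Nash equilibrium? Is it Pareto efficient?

(Defect, Defect) is NE; not Pareto efficient

Work:
Defect dominates Cooperate for both players:
If P2 cooperates: Defect (12) > Cooperate (9)
If P2 defects: Defect (8) > Cooperate (5)
NE: (Defect, Defect) with payoff (8, 8)
But (Cooperate, Cooperate) = (9, 9) Pareto dominates (8, 8)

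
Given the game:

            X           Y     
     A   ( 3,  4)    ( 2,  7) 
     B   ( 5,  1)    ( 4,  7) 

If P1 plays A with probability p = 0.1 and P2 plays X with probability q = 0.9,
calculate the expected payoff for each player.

E[P1] = 4.7, E[P2] = 1.87

Work:
E[P1] = p·q·π₁(A,X) + p·(1-q)·π₁(A,Y) + (1-p)·q·π₁(B,X) + (1-p)·(1-q)·π₁(B,Y)
= 0.1·0.9·3 + 0.1·0.1·2 + 0.9·0.9·5 + 0.9·0.1·4
= 4.7

E[P2] = 1.87 (similar calculation)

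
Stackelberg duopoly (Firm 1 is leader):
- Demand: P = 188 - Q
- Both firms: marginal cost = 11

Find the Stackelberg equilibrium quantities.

q₁* (leader) = 88.5, q₂* (follower) = 44.25

Work:
Follower's reaction: q₂ = (a - c - q₁)/2
Leader substitutes: π₁ = q₁·(a - q₁ - (a-c-q₁)/2 - c)
FOC: q₁* = (188 - 11)/2 = 88.50
Then: q₂* = (188 - 11 - 88.5)/2 = 44.25
Leader has first-mover advantage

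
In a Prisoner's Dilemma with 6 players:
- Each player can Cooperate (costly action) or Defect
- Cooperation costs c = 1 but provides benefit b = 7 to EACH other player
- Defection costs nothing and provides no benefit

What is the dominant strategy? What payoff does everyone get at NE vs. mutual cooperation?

Dominant: Defect; NE payoff = 0; Coop payoff = 34

Work:
Defect dominates (saves cost c = 1, benefit to others is external)
NE: All defect → everyone gets 0
If all cooperate: each receives (5)×7 - 1 = 34
Social dilemma: 34 > 0 but NE gives 0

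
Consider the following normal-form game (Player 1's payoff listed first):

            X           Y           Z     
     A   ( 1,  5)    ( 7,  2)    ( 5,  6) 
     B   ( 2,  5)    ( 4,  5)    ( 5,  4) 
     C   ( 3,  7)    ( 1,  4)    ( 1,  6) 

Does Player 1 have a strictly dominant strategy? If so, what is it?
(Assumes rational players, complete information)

No strictly dominant strategy exists for Player 1

Work:
A strategy strictly dominates another if it gives a strictly higher payoff against every opponent action. Compare each pair of P1's strategies column-by-column:
  A vs B: [1 vs 2, 7 vs 4, 5 vs 5] → A does not strictly dominate B (column X: 1 ≤ 2)
  A vs C: [1 vs 3, 7 vs 1, 5 vs 1] → A does not strictly dominate C (column X: 1 ≤ 3)
  B vs A: [2 vs 1, 4 vs 7, 5 vs 5] → B does not strictly dominate A (column Y: 4 ≤ 7)
  B vs C: [2 vs 3, 4 vs 1, 5 vs 1] → B does not strictly dominate C (column X: 2 ≤ 3)
  C vs A: [3 vs 1, 1 vs 7, 1 vs 5] → C does not strictly dominate A (column Y: 1 ≤ 7)
  C vs B: [3 vs 2, 1 vs 4, 1 vs 5] → C does not strictly dominate B (column Y: 1 ≤ 4)
No single strategy strictly dominates all others → no strictly dominant strategy.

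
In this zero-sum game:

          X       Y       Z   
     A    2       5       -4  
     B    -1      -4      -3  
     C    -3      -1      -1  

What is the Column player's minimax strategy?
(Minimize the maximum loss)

Column should play Z, value = -1

Work:
Column player minimizes Row's maximum payoff:
Column X: max payoff to Row = 2
Column Y: max payoff to Row = 5
Column Z: max payoff to Row = -1
Minimum is -1, achieved by column Z.
Minimax strategy: Z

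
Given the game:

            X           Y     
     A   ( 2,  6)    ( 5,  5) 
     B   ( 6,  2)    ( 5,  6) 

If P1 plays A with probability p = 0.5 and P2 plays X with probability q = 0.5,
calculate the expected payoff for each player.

E[P1] = 4.5, E[P2] = 4.75

Work:
E[P1] = p·q·π₁(A,X) + p·(1-q)·π₁(A,Y) + (1-p)·q·π₁(B,X) + (1-p)·(1-q)·π₁(B,Y)
= 0.5·0.5·2 + 0.5·0.5·5 + 0.5·0.5·6 + 0.5·0.5·5
= 4.5

E[P2] = 4.75 (similar calculation)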